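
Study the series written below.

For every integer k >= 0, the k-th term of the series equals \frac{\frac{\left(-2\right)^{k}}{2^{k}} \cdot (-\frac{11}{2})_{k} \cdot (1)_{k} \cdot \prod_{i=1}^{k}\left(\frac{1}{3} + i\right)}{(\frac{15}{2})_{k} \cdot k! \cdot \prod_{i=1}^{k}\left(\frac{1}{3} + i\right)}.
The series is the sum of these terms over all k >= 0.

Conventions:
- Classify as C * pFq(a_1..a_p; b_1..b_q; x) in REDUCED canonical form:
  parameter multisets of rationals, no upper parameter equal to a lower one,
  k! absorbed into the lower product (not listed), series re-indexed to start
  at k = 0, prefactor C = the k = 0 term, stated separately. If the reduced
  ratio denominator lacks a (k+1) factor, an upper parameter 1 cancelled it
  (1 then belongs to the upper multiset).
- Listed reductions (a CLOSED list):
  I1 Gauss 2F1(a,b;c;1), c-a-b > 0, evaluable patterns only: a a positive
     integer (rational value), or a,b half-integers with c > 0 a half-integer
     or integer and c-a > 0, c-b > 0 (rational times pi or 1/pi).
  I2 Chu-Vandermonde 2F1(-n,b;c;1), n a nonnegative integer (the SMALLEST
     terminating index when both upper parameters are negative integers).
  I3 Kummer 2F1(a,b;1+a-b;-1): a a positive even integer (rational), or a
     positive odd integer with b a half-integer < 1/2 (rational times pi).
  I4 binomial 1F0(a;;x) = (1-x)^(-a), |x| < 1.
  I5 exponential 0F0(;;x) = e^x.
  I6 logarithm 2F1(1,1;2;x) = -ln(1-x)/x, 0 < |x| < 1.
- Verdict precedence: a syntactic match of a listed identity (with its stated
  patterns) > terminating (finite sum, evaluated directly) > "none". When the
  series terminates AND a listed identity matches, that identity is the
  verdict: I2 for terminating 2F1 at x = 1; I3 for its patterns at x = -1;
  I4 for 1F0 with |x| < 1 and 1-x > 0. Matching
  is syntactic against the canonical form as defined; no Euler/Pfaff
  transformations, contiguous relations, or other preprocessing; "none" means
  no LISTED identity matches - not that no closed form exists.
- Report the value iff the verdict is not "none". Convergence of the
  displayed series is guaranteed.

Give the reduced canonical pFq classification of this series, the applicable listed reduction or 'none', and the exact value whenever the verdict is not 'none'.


With C = 1: the canonical form is 2F1(-\frac{11}{2}, 1; \frac{15}{2}; -1). Verdict: this is Kummer (I3) (x = -1; c = \frac{15}{2} equals 1+a-b for upper {-\frac{11}{2}, 1}: listed pattern). Exact value: \frac{3003}{4096} \cdot \pi.

Key observation: from the first term 1: the two k-th powers (prefactor 1) combine into one argument.
Term ratio: r(k) = -1 * (k-\frac{11}{2}) (k+1) / [(k+\frac{15}{2}) (k+1)] - rational in k. x = -1; t_0 = 1; negate the roots.


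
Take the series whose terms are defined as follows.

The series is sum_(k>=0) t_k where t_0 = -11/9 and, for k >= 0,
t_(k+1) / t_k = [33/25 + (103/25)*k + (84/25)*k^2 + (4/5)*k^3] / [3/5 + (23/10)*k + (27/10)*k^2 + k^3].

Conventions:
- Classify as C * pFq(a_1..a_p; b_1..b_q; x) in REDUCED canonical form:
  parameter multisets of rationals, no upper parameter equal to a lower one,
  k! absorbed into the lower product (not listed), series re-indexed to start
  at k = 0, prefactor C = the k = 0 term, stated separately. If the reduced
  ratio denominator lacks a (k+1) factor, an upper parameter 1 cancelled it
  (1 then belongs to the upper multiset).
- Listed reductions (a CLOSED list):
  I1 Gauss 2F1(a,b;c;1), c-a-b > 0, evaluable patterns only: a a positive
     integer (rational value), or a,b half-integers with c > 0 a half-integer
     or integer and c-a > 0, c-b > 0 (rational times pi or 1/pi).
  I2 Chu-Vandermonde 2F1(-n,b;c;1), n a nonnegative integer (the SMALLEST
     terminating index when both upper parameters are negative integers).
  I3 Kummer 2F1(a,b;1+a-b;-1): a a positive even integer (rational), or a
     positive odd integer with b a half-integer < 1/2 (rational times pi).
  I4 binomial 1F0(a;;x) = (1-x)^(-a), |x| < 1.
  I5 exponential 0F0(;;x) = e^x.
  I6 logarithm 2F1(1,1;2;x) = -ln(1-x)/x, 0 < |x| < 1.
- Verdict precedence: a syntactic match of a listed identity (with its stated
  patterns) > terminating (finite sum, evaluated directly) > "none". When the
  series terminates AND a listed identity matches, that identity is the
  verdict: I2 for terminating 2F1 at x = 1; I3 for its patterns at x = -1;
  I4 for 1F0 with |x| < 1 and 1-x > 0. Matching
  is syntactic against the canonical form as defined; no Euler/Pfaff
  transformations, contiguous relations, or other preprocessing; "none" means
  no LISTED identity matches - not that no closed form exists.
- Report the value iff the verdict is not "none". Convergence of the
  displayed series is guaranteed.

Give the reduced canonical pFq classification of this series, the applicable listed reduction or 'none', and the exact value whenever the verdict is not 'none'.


The series (x = 4/5) is 2F1: upper {3/2, 11/5}, lower {6/5}, prefactor -11/9. Verdict: none - this 2F1 at x = 4/5 matches no listed pattern, and upper {3/2, 11/5} holds no stopper.

Structural cue: with t_0 = -11/9, the ratio is unreduced: k + 1/2 divides both sides (C = -11/9).
Ratio: r(k) = (4/5) * (k+3/2) (k+11/5) / [(k+6/5) (k+1)] - rational; roots negated = parameters, x = (4/5), C = -11/9.


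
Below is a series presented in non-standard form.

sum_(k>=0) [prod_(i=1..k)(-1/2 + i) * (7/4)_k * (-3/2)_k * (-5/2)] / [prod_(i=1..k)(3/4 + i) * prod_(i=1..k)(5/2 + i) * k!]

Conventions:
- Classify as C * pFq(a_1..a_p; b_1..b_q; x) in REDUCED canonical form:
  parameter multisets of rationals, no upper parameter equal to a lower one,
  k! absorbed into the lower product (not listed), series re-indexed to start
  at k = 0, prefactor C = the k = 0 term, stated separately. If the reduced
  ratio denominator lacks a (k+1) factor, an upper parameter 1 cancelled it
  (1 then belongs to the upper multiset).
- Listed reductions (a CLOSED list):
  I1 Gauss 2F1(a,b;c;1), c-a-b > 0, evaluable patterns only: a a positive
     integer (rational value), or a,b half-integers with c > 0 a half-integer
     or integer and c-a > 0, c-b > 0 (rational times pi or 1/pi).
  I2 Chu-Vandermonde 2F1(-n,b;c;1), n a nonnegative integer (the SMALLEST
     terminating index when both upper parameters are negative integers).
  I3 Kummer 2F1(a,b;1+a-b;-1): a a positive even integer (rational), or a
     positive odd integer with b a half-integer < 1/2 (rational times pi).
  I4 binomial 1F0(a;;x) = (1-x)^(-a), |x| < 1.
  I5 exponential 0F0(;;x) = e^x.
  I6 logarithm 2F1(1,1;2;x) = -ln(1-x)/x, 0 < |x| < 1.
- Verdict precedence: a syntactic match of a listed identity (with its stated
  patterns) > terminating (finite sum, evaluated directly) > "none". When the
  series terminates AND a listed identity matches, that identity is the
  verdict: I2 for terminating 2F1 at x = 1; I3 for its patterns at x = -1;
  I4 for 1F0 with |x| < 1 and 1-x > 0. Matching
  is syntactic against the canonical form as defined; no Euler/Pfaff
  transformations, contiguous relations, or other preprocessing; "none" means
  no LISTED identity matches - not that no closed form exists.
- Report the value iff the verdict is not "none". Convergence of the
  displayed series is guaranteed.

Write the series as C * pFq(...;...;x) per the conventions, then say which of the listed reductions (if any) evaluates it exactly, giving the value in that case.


The series (x = 1) is 2F1: upper {-3/2, 1/2}, lower {7/2}, prefactor -5/2. Verdict: the half-integer Gauss pattern (I1) fires (x = 1; upper {-3/2, 1/2} half-integers, c = 7/2 in the evaluable pattern). Exact value: (-2625/4096) * pi.

The tell: t_0 = -5/2 here, and the parameter 7/4 appears in both the upper and lower lists and cancels.
Step ratio: r(k) = 1 * (k-3/2) (k+1/2) / [(k+7/2) (k+1)] - rational in k, leading ratio 1; with t_0 = -5/2, classification follows.


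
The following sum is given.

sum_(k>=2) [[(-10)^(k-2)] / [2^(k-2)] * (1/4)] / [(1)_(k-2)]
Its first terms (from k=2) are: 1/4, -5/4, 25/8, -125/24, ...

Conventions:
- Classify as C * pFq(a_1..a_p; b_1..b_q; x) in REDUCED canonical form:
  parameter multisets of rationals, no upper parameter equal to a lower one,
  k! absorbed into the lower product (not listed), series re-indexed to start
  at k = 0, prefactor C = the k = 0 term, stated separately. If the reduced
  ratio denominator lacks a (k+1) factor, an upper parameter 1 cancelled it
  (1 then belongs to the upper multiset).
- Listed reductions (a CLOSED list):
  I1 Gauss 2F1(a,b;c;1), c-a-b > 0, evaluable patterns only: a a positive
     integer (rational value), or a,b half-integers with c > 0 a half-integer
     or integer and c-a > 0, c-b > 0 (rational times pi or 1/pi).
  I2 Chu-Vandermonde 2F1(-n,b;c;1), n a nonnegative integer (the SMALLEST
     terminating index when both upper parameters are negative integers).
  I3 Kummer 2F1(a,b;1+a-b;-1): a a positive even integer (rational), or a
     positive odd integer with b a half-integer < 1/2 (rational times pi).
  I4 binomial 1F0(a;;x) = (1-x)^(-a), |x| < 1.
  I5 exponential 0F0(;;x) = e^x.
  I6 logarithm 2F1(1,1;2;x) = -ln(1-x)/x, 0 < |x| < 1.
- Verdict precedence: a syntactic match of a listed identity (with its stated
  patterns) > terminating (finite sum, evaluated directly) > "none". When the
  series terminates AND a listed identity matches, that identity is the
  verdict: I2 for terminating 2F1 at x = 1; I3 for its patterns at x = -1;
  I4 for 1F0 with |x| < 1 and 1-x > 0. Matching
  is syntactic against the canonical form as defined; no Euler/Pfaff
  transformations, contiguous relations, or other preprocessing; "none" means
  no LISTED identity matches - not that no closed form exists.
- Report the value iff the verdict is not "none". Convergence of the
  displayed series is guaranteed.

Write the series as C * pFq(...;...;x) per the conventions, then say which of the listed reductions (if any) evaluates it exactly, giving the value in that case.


With C = 1/4: the canonical form is 0F0(-; -; -5). Verdict (x = -5): exponential (I5) applies (the 0F0 exponential series at x = -5). Its exact value is (1/4) * e^(-5).

First insight: x = (-5) and the two k-th powers (C = 1/4, x = -5) combine into one argument.
Term ratio: r(k) = (-5) * 1 / [(k+1)] ; factor over Q: parameters, x = (-5), and C = 1/4.


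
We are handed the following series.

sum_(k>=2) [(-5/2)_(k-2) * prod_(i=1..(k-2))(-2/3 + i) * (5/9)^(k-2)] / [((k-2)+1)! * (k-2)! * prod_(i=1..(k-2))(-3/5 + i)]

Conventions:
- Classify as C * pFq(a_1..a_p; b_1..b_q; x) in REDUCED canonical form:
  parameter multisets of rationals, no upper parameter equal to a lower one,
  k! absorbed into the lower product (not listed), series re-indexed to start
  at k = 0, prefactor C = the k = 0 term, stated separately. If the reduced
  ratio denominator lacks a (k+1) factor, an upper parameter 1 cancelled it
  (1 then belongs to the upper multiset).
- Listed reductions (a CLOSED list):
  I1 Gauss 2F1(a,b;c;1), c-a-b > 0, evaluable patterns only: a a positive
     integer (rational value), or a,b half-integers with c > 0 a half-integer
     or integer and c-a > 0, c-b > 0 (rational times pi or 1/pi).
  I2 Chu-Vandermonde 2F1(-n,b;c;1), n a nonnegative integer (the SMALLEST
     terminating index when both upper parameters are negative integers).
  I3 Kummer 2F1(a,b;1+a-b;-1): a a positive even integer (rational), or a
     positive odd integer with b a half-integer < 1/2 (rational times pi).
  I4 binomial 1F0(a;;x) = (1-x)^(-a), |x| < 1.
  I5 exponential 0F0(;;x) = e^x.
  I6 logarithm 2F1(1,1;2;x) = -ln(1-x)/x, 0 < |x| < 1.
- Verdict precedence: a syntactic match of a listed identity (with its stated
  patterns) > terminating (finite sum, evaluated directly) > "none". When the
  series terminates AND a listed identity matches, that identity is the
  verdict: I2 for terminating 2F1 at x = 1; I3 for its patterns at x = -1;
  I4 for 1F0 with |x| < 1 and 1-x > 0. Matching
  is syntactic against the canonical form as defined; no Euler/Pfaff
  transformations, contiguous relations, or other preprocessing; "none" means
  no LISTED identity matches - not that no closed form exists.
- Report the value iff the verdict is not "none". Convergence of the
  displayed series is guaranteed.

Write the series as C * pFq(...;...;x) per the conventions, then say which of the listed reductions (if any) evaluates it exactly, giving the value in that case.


Canonical form: C = 1 times 2F2 with upper {-5/2, 1/3}, lower {2/5, 2}, x = 5/9. Verdict: none here - no I1-I6 shape fits x = 5/9 with lower {2/5, 2}.

Structural cue: from the first term 1: the denominator's factorial ratio (prefactor 1) is a lower Pochhammer.
Ratio: r(k) = (5/9) * (k-5/2) (k+1/3) / [(k+2/5) (k+2) (k+1)] - poly over poly, x = (5/9) from leading terms; C = 1 at k = 0.


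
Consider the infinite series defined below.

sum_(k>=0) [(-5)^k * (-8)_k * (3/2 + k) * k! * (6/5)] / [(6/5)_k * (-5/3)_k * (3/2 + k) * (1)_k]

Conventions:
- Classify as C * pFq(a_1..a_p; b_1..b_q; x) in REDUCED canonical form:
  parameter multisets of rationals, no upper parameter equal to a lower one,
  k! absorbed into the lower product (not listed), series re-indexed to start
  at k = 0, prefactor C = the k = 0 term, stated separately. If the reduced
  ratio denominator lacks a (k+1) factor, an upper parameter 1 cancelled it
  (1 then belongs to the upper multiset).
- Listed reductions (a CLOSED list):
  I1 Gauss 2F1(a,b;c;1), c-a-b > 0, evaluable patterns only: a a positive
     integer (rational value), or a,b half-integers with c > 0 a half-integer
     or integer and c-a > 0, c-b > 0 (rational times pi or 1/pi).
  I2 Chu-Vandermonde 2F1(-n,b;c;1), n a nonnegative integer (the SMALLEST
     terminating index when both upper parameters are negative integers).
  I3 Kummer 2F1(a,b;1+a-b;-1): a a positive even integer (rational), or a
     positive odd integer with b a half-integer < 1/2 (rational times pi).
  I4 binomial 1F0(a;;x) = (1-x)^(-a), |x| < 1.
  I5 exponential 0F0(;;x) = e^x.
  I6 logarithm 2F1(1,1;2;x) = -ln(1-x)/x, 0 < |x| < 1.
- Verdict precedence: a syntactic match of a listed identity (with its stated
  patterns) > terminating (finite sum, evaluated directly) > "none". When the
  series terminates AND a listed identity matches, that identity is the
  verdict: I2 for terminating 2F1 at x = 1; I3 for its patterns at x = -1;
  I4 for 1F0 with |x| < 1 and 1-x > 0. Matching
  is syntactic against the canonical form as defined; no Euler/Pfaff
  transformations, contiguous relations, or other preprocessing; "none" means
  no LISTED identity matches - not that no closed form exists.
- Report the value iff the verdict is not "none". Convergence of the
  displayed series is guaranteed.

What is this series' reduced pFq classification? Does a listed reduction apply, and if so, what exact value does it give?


Key observation: t_0 being 6/5, (1)_k (C = 6/5) is k! itself.
Term ratio: r(k) = (-5) * (k-8) (k+1) / [(k-5/3) (k+6/5) (k+1)] ; factor over Q: parameters, x = (-5), and C = 6/5.

Classification (C = 6/5): 2F2 with upper {-8, 1}, lower {-5/3, 6/5}, argument x = -5. Verdict: terminating - upper parameter -8 makes this a finite sum (last index 8), evaluated exactly. Value: 6856348126522143/21170589440.


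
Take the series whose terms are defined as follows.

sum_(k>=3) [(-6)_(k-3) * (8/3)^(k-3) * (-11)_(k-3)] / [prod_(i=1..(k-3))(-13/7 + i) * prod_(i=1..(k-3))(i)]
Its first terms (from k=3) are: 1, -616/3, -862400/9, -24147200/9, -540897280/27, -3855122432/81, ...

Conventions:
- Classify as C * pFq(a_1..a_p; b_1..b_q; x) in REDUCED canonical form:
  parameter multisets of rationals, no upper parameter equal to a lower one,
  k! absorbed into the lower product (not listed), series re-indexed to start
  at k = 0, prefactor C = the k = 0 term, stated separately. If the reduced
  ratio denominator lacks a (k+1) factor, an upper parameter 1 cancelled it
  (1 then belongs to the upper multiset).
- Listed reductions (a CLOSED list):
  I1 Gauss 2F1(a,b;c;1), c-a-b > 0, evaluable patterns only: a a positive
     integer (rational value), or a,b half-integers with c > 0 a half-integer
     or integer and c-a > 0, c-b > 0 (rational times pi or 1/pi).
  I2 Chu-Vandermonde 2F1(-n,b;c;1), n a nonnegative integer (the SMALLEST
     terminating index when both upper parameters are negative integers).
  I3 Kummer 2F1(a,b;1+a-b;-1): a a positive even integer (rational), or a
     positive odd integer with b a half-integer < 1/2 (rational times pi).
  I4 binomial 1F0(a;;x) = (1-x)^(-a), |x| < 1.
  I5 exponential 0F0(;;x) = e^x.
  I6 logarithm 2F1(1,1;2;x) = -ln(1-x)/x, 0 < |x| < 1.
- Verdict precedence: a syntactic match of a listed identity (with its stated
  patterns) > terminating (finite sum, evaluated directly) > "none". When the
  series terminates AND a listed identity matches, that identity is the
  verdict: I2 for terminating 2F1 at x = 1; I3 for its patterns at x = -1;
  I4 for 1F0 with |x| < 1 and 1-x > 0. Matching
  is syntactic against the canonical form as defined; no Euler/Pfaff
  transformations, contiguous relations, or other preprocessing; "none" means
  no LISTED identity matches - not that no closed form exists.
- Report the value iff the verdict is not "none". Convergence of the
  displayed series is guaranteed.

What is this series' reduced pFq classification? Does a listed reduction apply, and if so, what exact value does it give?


Prefactor 1, argument 8/3: 2F1 with upper {-11, -6} over lower {-6/7}. Verdict: terminating - the sum ends at index 6 because -6 is a negative integer; exact evaluation follows. Value: -712040654593/7047.

First insight: from the first term 1: the product of the first k integers (C = 1, x = 8/3) is k!.
Adjacent-term ratio: r(k) = (8/3) * (k-11) (k-6) / [(k-6/7) (k+1)] ; factor over Q: parameters, x = (8/3), and C = 1.


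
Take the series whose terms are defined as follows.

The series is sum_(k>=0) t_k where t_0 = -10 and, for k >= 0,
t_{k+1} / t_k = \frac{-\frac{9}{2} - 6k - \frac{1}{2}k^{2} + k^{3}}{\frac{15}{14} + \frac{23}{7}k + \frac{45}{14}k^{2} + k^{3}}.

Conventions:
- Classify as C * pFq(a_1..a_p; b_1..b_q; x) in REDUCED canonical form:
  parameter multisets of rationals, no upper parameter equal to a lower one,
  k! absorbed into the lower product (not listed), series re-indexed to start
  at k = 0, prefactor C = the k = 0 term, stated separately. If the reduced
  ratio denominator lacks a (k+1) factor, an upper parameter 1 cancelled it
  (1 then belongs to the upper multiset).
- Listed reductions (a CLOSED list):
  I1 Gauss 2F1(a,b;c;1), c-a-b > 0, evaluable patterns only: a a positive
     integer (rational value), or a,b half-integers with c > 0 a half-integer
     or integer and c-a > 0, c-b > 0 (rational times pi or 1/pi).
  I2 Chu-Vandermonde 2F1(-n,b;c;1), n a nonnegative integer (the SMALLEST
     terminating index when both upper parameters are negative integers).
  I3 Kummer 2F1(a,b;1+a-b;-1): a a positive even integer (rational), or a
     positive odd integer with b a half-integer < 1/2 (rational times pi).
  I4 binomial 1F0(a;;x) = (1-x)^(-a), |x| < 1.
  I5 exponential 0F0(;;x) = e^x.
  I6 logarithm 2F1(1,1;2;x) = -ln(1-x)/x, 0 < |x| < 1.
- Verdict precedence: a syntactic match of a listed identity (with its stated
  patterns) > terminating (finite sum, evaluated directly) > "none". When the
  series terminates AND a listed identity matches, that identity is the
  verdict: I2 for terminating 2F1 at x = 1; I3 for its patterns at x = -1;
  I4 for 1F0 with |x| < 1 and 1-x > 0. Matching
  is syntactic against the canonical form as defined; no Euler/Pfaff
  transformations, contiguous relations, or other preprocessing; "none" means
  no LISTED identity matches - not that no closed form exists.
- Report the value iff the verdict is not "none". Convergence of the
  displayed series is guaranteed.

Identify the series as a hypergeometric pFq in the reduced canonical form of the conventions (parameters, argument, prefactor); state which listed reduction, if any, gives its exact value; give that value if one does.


With C = -10: the canonical form is 2F1(-3, 1; \frac{5}{7}; 1). Verdict at x = 1: Chu-Vandermonde (I2) matches (terminating 2F1 at x = 1 with n = 3, b = 1, c = \frac{5}{7}). Hence: \frac{20}{19}.

Structural cue: x = 1 and the ratio is unreduced: k + 3/2 divides both sides (C = -10).
Term ratio: r(k) = 1 * (k-3) (k+1) / [(k+\frac{5}{7}) (k+1)] - rational in k. x = 1; t_0 = -10; negate the roots.


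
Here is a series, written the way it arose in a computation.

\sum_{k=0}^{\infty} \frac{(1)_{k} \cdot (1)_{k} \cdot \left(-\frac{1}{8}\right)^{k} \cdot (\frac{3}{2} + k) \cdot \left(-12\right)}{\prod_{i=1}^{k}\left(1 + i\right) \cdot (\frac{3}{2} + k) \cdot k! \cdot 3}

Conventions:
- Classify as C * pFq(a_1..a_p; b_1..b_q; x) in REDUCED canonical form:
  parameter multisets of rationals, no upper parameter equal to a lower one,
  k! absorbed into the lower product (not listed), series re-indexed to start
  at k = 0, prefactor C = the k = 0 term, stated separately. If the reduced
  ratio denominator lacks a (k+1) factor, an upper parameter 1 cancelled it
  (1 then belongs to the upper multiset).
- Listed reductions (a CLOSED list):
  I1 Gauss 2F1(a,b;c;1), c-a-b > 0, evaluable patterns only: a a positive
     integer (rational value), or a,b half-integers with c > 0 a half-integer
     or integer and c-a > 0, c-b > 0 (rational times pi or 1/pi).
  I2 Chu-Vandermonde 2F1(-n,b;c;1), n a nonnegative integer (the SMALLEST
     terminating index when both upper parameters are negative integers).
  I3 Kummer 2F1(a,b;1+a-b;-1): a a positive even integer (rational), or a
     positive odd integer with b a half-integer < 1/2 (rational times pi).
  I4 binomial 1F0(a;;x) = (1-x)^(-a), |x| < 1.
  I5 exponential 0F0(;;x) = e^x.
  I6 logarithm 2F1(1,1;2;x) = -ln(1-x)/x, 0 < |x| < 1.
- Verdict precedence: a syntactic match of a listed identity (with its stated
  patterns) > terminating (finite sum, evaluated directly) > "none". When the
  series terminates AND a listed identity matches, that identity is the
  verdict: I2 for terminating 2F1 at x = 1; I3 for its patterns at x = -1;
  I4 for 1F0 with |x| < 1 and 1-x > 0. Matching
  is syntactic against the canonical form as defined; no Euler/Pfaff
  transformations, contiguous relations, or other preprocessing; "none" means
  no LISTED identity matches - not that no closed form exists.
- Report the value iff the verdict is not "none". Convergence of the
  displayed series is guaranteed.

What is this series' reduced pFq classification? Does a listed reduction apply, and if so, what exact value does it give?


Prefactor -4, argument -\frac{1}{8}: 2F1 with upper {1, 1} over lower {2}. Verdict: the I6 logarithm reduction matches (the logarithm: parameters (1,1;2), x = -\frac{1}{8}). Value: \left(-32\right) \cdot \ln\left(\frac{9}{8}\right).

First insight: from the first term -4: the factor k + 3/2 cancels (top and bottom), leaving prefactor -4.
Consecutive-term ratio: r(k) = -\frac{1}{8} * (k+1) (k+1) / [(k+2) (k+1)] - rational; roots negated = parameters, x = -\frac{1}{8}, C = -4.


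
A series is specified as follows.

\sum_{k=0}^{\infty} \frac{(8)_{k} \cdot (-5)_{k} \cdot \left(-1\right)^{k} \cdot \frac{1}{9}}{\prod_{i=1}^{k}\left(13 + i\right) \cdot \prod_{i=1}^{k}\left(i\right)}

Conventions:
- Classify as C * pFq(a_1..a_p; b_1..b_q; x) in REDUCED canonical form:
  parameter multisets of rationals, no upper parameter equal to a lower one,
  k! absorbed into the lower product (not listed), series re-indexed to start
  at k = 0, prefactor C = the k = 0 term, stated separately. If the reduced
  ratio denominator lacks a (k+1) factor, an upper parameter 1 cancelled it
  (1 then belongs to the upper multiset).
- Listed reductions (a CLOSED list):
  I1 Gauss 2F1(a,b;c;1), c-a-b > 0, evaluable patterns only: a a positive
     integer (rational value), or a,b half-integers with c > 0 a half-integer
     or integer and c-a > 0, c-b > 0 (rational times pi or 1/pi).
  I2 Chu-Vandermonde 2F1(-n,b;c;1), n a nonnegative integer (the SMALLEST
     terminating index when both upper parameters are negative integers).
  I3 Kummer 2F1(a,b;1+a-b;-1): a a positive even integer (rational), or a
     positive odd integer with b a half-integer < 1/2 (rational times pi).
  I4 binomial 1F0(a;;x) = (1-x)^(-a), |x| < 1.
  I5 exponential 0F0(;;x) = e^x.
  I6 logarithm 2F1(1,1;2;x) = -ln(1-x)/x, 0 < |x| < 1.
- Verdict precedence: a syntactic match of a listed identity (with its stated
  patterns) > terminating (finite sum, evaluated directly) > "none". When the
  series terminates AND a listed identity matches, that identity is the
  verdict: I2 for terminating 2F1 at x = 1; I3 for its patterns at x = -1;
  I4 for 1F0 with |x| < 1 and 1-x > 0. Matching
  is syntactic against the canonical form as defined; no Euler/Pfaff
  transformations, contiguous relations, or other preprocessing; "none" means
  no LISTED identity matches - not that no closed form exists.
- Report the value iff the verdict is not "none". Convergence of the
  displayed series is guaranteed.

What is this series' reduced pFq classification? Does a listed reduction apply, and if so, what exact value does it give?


With C = \frac{1}{9}: the canonical form is 2F1(-5, 8; 14; -1). Verdict: this is Kummer's theorem (I3) (x = -1; c = 14 equals 1+a-b for upper {-5, 8}: listed pattern). Value: \frac{143}{126}.

Key observation: from the first term \frac{1}{9}: the product of the first k integers (prefactor 1/9) is k!.
Term ratio: r(k) = -1 * (k-5) (k+8) / [(k+14) (k+1)] - poly over poly, x = -1 from leading terms; C = \frac{1}{9} at k = 0.


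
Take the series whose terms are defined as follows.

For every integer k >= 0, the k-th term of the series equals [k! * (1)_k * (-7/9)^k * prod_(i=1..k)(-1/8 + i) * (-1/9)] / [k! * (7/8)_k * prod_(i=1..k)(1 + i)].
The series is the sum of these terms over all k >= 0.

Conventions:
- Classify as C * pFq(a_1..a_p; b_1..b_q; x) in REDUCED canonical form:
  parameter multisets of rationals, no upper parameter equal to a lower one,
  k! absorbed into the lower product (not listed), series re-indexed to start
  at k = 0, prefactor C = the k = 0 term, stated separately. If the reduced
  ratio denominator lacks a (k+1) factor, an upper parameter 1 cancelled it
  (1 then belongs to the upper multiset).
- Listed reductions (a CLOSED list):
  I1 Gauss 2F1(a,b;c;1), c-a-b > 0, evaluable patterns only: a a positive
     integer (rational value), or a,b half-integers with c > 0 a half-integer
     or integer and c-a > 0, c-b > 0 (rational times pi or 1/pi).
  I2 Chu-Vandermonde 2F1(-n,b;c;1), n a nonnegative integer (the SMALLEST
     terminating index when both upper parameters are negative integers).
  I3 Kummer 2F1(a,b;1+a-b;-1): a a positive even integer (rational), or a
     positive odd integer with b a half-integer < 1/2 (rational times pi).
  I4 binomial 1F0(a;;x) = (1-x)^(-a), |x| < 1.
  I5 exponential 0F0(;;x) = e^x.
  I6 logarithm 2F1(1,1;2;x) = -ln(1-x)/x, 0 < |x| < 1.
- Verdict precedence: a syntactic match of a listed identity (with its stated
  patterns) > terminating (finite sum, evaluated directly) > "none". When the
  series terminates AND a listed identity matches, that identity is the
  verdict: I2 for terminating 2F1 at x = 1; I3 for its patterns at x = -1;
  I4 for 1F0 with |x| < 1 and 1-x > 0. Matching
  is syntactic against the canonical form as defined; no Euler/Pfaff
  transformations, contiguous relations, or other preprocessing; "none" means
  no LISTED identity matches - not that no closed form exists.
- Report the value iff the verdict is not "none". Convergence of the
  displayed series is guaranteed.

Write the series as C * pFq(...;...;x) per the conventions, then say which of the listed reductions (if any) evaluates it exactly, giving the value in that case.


Canonical form: C = -1/9 times 2F1 with upper {1, 1}, lower {2}, x = -7/9. Verdict: this is the logarithmic series (I6) (the logarithm: parameters (1,1;2), x = -7/9). Hence: (-1/7) * ln(16/9).

Key step: t_0 being -1/9, the running product (C = -1/9) telescopes to a rising factorial.
Step ratio: r(k) = (-7/9) * (k+1) (k+1) / [(k+2) (k+1)] - rational in k. x = (-7/9); t_0 = -1/9; negate the roots.


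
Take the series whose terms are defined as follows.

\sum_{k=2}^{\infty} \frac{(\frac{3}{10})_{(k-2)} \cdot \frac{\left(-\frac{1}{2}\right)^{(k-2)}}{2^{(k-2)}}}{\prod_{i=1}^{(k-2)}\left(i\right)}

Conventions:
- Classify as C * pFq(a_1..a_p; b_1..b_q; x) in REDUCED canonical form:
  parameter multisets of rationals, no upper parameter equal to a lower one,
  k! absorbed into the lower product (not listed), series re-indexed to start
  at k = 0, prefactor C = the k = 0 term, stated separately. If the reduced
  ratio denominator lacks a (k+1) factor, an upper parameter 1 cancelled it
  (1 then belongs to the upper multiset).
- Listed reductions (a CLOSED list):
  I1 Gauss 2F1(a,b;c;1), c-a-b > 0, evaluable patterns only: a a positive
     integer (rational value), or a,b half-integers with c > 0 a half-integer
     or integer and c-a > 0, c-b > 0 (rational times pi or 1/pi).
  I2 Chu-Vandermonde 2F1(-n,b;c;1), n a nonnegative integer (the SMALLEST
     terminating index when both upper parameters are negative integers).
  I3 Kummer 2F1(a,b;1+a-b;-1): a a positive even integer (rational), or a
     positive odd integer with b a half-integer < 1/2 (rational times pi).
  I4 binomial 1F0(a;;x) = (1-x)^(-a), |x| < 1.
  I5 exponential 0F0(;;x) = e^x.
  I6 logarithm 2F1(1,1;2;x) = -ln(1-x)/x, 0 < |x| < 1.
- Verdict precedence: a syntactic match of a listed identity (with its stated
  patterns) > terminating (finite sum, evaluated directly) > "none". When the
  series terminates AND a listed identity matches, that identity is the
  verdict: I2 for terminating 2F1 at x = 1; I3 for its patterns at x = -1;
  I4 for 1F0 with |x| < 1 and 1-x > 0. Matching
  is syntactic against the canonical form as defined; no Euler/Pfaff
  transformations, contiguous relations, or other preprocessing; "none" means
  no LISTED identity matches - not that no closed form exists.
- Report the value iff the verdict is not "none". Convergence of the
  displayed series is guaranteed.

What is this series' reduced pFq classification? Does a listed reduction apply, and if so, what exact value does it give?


Prefactor 1, argument -\frac{1}{4}: 1F0 with upper {\frac{3}{10}} over lower {-}. Verdict: the I4 binomial reduction applies (the 1F0 binomial series: exponent -3/10, x = -\frac{1}{4}). Its exact value is \left(\frac{5}{4}\right)^{-\frac{3}{10}}.

Key step: from the first term 1: the product of the first k integers (C = 1, x = -1/4) is k!.
Consecutive-term ratio: r(k) = -\frac{1}{4} * (k+\frac{3}{10}) / [(k+1)] - rational; roots negated = parameters, x = -\frac{1}{4}, C = 1.


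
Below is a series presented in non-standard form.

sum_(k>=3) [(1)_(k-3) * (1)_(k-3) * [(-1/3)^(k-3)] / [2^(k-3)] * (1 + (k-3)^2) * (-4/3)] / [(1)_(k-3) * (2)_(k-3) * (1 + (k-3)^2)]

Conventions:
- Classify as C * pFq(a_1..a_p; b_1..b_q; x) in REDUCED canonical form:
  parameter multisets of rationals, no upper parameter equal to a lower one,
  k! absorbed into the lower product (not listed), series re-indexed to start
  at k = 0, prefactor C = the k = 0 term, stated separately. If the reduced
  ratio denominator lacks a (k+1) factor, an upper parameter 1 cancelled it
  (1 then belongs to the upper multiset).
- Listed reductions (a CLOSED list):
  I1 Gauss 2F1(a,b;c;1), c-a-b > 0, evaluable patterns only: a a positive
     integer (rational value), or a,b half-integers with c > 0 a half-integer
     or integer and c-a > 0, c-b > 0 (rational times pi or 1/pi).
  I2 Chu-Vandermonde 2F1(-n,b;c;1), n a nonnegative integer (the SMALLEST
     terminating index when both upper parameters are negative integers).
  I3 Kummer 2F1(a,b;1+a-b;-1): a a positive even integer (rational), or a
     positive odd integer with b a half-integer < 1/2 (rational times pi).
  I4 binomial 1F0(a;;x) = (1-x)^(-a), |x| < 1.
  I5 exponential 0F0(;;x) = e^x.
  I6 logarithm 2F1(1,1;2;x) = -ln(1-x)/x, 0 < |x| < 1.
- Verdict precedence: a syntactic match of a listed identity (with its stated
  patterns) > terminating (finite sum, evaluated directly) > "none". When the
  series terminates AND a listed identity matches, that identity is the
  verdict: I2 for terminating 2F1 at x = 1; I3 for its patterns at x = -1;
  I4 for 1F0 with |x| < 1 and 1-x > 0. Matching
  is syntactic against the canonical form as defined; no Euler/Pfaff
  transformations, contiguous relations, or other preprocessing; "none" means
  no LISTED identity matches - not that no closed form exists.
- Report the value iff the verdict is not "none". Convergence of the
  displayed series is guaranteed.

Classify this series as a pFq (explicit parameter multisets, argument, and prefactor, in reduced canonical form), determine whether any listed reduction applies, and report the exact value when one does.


Prefactor -4/3, argument -1/6: 2F1 with upper {1, 1} over lower {2}. Verdict: the I6 logarithm reduction matches (the logarithm: parameters (1,1;2), x = -1/6). Hence: (-8) * ln(7/6).

Structural cue: t_0 = -4/3 here, and (1)_k (prefactor -4/3) is k! itself.
Term ratio: r(k) = (-1/6) * (k+1) (k+1) / [(k+2) (k+1)] - rational in k. x = (-1/6); t_0 = -4/3; negate the roots.


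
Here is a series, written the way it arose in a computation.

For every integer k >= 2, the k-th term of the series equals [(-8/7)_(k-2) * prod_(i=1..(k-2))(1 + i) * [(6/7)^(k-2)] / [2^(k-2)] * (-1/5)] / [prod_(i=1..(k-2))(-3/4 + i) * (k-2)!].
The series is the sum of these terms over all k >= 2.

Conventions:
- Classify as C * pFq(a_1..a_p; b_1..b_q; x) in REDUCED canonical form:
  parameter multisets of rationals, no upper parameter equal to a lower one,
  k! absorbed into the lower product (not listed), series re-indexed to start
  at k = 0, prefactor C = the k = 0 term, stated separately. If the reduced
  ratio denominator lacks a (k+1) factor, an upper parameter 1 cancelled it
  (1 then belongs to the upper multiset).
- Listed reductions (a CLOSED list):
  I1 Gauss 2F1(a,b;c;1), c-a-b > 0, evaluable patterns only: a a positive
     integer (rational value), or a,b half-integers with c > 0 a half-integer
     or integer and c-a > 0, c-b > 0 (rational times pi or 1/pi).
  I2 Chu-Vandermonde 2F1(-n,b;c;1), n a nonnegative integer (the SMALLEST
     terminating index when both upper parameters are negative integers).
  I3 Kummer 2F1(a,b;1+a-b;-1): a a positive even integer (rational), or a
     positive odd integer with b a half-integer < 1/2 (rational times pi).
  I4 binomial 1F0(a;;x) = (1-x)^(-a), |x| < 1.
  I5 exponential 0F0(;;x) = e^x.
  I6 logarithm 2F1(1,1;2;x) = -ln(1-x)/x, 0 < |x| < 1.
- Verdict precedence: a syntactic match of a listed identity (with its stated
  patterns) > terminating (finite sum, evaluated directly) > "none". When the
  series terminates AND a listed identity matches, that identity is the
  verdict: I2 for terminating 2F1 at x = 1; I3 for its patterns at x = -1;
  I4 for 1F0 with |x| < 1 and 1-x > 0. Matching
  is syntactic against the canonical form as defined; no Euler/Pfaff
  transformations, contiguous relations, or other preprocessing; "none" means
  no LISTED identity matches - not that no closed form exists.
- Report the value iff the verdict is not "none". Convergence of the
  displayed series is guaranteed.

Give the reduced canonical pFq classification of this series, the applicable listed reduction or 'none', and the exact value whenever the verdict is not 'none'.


The series (x = 3/7) is 2F1: upper {-8/7, 2}, lower {1/4}, prefactor -1/5. Verdict: none. A 2F1 with upper {-8/7, 2} fits none of I1-I6 at x = 3/7; the sum runs forever.

The tell: t_0 being -1/5, the two k-th powers (prefactor -1/5) combine into one argument.
Step ratio: r(k) = (3/7) * (k-8/7) (k+2) / [(k+1/4) (k+1)] - rational; roots negated = parameters, x = (3/7), C = -1/5.


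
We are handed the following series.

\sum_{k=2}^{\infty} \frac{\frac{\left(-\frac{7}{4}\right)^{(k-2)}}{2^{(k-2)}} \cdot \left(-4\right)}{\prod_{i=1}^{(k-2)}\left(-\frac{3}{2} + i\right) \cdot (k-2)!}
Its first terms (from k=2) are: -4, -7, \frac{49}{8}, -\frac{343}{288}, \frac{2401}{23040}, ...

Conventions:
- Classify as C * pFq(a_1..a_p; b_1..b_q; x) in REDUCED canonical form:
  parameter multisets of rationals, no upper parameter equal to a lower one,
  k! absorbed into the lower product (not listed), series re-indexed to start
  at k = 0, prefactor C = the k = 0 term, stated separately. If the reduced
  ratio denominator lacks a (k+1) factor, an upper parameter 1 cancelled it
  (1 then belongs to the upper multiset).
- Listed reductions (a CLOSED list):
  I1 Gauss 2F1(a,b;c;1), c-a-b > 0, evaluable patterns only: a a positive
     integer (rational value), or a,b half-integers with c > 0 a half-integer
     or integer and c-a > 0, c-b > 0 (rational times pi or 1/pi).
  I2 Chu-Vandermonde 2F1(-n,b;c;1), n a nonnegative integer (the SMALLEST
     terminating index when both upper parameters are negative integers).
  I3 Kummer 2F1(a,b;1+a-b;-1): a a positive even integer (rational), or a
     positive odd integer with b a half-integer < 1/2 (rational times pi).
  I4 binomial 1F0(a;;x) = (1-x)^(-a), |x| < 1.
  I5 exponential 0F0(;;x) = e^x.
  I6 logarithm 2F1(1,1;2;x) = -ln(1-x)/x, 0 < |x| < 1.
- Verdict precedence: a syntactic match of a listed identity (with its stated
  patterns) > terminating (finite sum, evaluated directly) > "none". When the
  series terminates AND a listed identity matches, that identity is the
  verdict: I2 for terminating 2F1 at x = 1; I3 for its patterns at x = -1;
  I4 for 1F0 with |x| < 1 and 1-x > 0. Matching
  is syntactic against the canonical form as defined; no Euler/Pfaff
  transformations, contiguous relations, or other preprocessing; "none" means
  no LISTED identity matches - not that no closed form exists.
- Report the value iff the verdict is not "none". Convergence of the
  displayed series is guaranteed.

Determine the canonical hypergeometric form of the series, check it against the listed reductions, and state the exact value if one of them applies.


Key step: x = -\frac{7}{8} and the lower running product (C = -4, x = -7/8) is a rising factorial.
Ratio: r(k) = -\frac{7}{8} * 1 / [(k-\frac{1}{2}) (k+1)] - rational in k. x = -\frac{7}{8}; t_0 = -4; negate the roots.

Canonical form: C = -4 times 0F1 with upper {-}, lower {-\frac{1}{2}}, x = -\frac{7}{8}. Verdict: no listed reduction: x = -\frac{7}{8} and upper {-} fail every I1-I6 pattern.


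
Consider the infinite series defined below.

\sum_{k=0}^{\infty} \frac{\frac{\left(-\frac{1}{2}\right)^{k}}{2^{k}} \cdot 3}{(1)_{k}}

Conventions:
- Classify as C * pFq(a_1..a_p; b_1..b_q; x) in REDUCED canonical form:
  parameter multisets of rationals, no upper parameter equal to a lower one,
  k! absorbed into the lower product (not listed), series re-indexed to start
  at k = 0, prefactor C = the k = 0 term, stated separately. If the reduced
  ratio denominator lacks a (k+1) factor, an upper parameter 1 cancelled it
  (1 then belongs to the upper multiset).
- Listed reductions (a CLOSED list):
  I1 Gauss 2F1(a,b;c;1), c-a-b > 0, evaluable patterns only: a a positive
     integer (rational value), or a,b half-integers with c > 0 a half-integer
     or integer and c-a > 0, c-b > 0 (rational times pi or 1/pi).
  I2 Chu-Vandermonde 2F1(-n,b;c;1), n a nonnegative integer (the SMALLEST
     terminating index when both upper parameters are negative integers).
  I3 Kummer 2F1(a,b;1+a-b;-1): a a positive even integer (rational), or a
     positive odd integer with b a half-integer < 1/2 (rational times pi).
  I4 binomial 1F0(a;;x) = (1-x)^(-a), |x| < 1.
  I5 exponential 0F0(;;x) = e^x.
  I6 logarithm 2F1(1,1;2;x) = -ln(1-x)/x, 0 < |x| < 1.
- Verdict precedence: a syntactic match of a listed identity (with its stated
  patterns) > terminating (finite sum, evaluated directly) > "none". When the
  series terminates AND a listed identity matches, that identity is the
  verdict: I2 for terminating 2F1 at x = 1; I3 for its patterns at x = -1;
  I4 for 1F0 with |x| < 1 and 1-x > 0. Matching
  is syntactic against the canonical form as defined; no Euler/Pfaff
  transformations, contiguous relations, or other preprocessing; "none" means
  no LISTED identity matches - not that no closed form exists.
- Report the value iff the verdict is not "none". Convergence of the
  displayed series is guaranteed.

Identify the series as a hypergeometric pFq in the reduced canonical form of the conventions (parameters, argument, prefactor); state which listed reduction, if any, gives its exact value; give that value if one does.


x = -\frac{1}{4} here; the reduced form reads 0F0, upper {-}, lower {-}, C = 3. Verdict: exponential (I5) applies (the 0F0 exponential series at x = -\frac{1}{4}). Its exact value is 3 \cdot e^{-\frac{1}{4}}.

Key step: from the first term 3: the two k-th powers (C = 3) combine into one argument.
Step ratio: r(k) = -\frac{1}{4} * 1 / [(k+1)] - poly over poly, x = -\frac{1}{4} from leading terms; C = 3 at k = 0.
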